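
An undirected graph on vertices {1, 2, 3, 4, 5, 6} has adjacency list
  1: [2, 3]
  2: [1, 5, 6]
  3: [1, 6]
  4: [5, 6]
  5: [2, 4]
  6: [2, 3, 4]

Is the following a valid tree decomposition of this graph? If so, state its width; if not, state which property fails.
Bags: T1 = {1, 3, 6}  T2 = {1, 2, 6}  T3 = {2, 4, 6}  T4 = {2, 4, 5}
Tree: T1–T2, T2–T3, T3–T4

Vertex coverage: the bags together contain {1, 2, 3, 4, 5, 6}, the full vertex set. Edge coverage: each edge of G has both endpoints in at least one bag. Running intersection: for every vertex, the bags containing it form a connected subtree. All three properties hold, so this is a valid tree decomposition of width max|bag| − 1 = 2, and hence tw(G) ≤ 2.

Yes; width 2.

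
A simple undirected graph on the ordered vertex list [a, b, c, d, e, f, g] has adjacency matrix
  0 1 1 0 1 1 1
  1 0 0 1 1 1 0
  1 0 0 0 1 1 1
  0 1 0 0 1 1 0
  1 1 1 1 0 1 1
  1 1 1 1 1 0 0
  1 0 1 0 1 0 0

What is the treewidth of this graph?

3

A width-3 tree decomposition is:
Bags: B1 = {a, b, e, f}  B2 = {a, c, e, f}  B3 = {b, d, e, f}  B4 = {a, c, e, g}
Tree: B1–B2, B1–B3, B2–B4
The largest bag has 4 vertices, giving width 3; this decomposition certifies tw(G) ≤ 3. For the lower bound, the 4 vertices {a, c, e, g} are pairwise adjacent, and any tree decomposition puts a clique entirely inside one bag — forcing width ≥ 3. Combining the bounds, tw(G) = 3.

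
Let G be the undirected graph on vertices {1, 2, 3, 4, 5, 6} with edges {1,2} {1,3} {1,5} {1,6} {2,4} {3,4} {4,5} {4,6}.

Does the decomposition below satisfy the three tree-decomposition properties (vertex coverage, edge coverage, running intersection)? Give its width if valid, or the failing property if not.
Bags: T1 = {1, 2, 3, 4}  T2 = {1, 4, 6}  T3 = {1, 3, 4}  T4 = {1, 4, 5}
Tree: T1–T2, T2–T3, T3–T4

No — bags containing vertex 3 are not connected in the tree.

A tree decomposition must satisfy three properties: every vertex lies in some bag; for every edge, both endpoints lie together in some bag; and for every vertex, the bags containing it form a connected subtree. Here bags containing vertex 3 are not connected in the tree, so the decomposition is invalid.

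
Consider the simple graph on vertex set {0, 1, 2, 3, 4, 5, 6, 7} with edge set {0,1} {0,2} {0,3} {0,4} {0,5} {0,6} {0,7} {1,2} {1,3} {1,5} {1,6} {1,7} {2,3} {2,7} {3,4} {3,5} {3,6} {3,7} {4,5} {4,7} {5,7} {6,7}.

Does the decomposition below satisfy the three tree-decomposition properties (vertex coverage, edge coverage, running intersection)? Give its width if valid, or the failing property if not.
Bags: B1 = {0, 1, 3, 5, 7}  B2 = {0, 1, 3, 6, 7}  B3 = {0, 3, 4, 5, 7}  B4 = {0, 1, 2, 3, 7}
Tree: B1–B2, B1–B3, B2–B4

Every vertex of G appears in some bag (union = {0, 1, 2, 3, 4, 5, 6, 7}); every edge is covered by a bag; and for each vertex v the set of bags containing v is connected in the bag tree. The decomposition is therefore valid. The largest bag has 5 vertices, so the width is 4.

Yes; width 4.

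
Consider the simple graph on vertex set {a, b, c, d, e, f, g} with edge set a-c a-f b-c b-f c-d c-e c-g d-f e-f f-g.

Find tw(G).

2

A width-2 tree decomposition is:
Bags: B1 = {c, d, f}  B2 = {c, f, g}  B3 = {b, c, f}  B4 = {a, c, f}  B5 = {c, e, f}
Tree: B1–B2, B2–B3, B3–B4, B4–B5
Each bag holds 3 vertices, so the decomposition has width 2, which upper-bounds the treewidth. The edges c–d–f–g–c form a cycle, so G is not a tree and its treewidth is at least 2. Hence tw(G) = 2 exactly.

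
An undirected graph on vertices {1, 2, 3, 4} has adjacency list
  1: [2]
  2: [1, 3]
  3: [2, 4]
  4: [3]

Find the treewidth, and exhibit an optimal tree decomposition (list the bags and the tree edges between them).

Treewidth 1.
One optimal decomposition is:
Bags: B1 = {2, 3}  B2 = {1, 2}  B3 = {3, 4}
Tree: B1–B2, B1–B3

Each bag holds 2 vertices, so the decomposition has width 1, which upper-bounds the treewidth. Since G has at least one edge (e.g. 3–2), it is not an edgeless graph, so tw(G) ≥ 1. Therefore the treewidth is 1.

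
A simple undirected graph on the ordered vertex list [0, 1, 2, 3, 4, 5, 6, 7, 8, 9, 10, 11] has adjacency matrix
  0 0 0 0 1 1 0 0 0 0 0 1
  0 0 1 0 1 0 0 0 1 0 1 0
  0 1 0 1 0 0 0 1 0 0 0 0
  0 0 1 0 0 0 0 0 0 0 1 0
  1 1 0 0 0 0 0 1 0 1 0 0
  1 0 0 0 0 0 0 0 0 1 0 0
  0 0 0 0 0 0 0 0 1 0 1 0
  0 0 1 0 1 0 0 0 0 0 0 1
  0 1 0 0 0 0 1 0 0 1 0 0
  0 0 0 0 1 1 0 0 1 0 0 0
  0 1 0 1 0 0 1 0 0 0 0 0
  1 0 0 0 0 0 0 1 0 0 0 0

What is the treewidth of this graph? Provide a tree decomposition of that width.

Treewidth 3.
Bags: B1 = {0, 5, 9, 11}  B2 = {0, 4, 9, 11}  B3 = {4, 7, 9, 11}  B4 = {4, 7, 8, 9}  B5 = {1, 4, 7, 8}  B6 = {1, 2, 7, 8}  B7 = {1, 2, 6, 8}  B8 = {1, 2, 6, 10}  B9 = {2, 3, 6, 10}
Tree: B1–B2, B2–B3, B3–B4, B4–B5, B5–B6, B6–B7, B7–B8, B8–B9

The largest bag has 4 vertices, giving width 3; this decomposition certifies tw(G) ≤ 3. For the lower bound: the 4 vertex sets {0,5,11}, {9}, {4}, {1,2,7,8} are disjoint, each induces a connected subgraph, and every pair is joined by at least one edge of G. Contracting each set to a single vertex therefore yields K_{4} as a minor, and since treewidth is minor-monotone, tw(G) ≥ tw(K_{4}) = 3. Therefore the treewidth is 3.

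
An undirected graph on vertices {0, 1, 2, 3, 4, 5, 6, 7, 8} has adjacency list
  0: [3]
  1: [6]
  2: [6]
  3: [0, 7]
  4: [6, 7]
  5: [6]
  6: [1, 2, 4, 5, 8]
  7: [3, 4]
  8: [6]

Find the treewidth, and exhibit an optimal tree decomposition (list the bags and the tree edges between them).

Treewidth 1.
One optimal decomposition is:
Bags: B1 = {1, 6}  B2 = {6, 8}  B3 = {4, 6}  B4 = {2, 6}  B5 = {5, 6}  B6 = {4, 7}  B7 = {3, 7}  B8 = {0, 3}
Tree: B1–B2, B1–B3, B1–B4, B3–B5, B3–B6, B6–B7, B7–B8

Every bag has size at most 2, so the width is 2 − 1 = 1 and tw(G) ≤ 1. Since G has at least one edge (e.g. 1–6), it is not an edgeless graph, so tw(G) ≥ 1. The upper and lower bounds meet at 1, so that is the treewidth.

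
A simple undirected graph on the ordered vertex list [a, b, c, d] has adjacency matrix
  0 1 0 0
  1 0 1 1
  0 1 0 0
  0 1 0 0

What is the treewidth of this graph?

A width-1 tree decomposition is:
Bags: B1 = {b, d}  B2 = {b, c}  B3 = {a, b}
Tree: B1–B2, B1–B3
The largest bag has 2 vertices, giving width 1; this decomposition certifies tw(G) ≤ 1. Any graph with an edge has treewidth ≥ 1, and G has the edge d–b. The upper and lower bounds meet at 1, so that is the treewidth.

1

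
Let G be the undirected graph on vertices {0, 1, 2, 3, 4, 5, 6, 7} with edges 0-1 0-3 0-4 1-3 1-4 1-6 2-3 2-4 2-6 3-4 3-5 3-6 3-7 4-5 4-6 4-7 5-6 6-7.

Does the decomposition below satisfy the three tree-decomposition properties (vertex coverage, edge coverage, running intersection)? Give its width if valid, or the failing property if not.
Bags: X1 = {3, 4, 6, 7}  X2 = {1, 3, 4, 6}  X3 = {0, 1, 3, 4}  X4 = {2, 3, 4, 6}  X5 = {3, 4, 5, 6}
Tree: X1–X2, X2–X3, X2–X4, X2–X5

Every vertex of G appears in some bag (union = {0, 1, 2, 3, 4, 5, 6, 7}); every edge is covered by a bag; and for each vertex v the set of bags containing v is connected in the bag tree. The decomposition is therefore valid. The largest bag has 4 vertices, so the width is 3.

Yes; width 3.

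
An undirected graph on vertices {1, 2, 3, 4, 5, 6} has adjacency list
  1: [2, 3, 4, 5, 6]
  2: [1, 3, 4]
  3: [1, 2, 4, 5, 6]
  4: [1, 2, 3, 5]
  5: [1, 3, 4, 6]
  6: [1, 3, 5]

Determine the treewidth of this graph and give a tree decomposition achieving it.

Treewidth 3.
Bags: B1 = {1, 3, 5, 6}  B2 = {1, 3, 4, 5}  B3 = {1, 2, 3, 4}
Tree: B1–B2, B2–B3

The largest bag has 4 vertices, giving width 3; this decomposition certifies tw(G) ≤ 3. Conversely, {1, 2, 3, 4} is a clique of size 4, and the vertices of any clique must share a bag in every tree decomposition; so some bag has ≥ 4 vertices and tw(G) ≥ 3. Hence tw(G) = 3 exactly.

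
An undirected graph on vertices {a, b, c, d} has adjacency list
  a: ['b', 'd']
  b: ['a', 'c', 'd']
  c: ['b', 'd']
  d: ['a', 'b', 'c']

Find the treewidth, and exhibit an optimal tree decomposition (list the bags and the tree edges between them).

The largest bag has 3 vertices, giving width 2; this decomposition certifies tw(G) ≤ 2. Conversely, {b, c, d} is a clique of size 3, and the vertices of any clique must share a bag in every tree decomposition; so some bag has ≥ 3 vertices and tw(G) ≥ 2. Therefore the treewidth is 2.

Treewidth 2.
Bags: B1 = {a, b, d}  B2 = {b, c, d}
Tree: B1–B2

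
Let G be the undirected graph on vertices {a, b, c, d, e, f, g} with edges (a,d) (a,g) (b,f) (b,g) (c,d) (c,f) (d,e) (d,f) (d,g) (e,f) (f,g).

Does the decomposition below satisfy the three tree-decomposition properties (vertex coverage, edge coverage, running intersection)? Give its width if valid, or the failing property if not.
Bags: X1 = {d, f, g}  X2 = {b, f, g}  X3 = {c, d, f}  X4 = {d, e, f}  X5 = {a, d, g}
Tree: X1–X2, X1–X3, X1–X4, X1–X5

Every vertex of G appears in some bag (union = {a, b, c, d, e, f, g}); every edge is covered by a bag; and for each vertex v the set of bags containing v is connected in the bag tree. The decomposition is therefore valid. The largest bag has 3 vertices, so the width is 2.

Yes; width 2.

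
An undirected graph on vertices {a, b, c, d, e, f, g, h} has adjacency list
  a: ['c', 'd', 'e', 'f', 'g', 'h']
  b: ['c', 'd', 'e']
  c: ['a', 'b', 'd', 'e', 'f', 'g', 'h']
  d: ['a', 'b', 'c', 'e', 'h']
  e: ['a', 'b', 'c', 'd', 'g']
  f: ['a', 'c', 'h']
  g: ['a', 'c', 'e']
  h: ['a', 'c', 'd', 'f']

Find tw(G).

3

A width-3 tree decomposition is:
Bags: B1 = {b, c, d, e}  B2 = {a, c, d, e}  B3 = {a, c, d, h}  B4 = {a, c, f, h}  B5 = {a, c, e, g}
Tree: B1–B2, B2–B3, B3–B4, B2–B5
Every bag has size at most 4, so the width is 4 − 1 = 3 and tw(G) ≤ 3. On the other hand G contains the 4-clique {a, c, d, e}. A clique must lie in a single bag of any decomposition, so no decomposition can have width below 3. Hence tw(G) = 3 exactly.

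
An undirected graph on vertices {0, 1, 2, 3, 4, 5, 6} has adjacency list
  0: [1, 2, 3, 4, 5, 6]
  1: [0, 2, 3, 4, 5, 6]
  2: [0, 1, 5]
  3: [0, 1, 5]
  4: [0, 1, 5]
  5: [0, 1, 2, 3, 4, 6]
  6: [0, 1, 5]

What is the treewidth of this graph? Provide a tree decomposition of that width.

Each bag holds 4 vertices, so the decomposition has width 3, which upper-bounds the treewidth. On the other hand G contains the 4-clique {0, 1, 2, 5}. A clique must lie in a single bag of any decomposition, so no decomposition can have width below 3. Hence tw(G) = 3 exactly.

Treewidth 3.
Bags: B1 = {0, 1, 3, 5}  B2 = {0, 1, 5, 6}  B3 = {0, 1, 4, 5}  B4 = {0, 1, 2, 5}
Tree: B1–B2, B1–B3, B2–B4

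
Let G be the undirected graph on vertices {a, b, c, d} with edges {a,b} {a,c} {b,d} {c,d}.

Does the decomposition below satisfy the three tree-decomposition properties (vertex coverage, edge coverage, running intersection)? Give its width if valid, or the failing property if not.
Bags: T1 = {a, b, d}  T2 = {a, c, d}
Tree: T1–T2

Yes; width 2.

Vertex coverage: the bags together contain {a, b, c, d}, the full vertex set. Edge coverage: each edge of G has both endpoints in at least one bag. Running intersection: for every vertex, the bags containing it form a connected subtree. All three properties hold, so this is a valid tree decomposition of width max|bag| − 1 = 2, and hence tw(G) ≤ 2.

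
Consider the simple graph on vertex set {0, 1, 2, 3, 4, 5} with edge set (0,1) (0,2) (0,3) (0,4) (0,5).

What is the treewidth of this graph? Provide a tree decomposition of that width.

The largest bag has 2 vertices, giving width 1; this decomposition certifies tw(G) ≤ 1. G has an edge, so its treewidth is at least 1. Combining the bounds, tw(G) = 1.

Treewidth 1.
One optimal decomposition is:
Bags: B1 = {0, 5}  B2 = {0, 4}  B3 = {0, 2}  B4 = {0, 1}  B5 = {0, 3}
Tree: B1–B2, B1–B3, B1–B4, B4–B5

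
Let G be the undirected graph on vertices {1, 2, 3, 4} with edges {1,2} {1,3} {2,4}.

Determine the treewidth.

A width-1 tree decomposition is:
Bags: B1 = {1, 2}  B2 = {2, 4}  B3 = {1, 3}
Tree: B1–B2, B1–B3
Every bag has size at most 2, so the width is 2 − 1 = 1 and tw(G) ≤ 1. Since G has at least one edge (e.g. 1–2), it is not an edgeless graph, so tw(G) ≥ 1. Hence tw(G) = 1 exactly.

1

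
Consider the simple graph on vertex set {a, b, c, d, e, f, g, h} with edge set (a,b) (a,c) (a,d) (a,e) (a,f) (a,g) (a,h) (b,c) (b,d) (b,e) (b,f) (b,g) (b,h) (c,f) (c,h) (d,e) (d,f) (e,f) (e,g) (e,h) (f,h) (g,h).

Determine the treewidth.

A width-4 tree decomposition is:
Bags: B1 = {a, b, e, f, h}  B2 = {a, b, c, f, h}  B3 = {a, b, d, e, f}  B4 = {a, b, e, g, h}
Tree: B1–B2, B1–B3, B1–B4
Every bag has size at most 5, so the width is 5 − 1 = 4 and tw(G) ≤ 4. For the lower bound, the 5 vertices {a, b, e, g, h} are pairwise adjacent, and any tree decomposition puts a clique entirely inside one bag — forcing width ≥ 4. The upper and lower bounds meet at 4, so that is the treewidth.

4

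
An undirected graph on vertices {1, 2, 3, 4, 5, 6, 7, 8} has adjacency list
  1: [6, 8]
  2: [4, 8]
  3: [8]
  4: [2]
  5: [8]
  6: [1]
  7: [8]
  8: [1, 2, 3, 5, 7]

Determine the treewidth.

A width-1 tree decomposition is:
Bags: B1 = {1, 8}  B2 = {1, 6}  B3 = {7, 8}  B4 = {2, 8}  B5 = {3, 8}  B6 = {2, 4}  B7 = {5, 8}
Tree: B1–B2, B1–B3, B3–B4, B1–B5, B4–B6, B4–B7
Each bag holds 2 vertices, so the decomposition has width 1, which upper-bounds the treewidth. Any graph with an edge has treewidth ≥ 1, and G has the edge 8–1. The upper and lower bounds meet at 1, so that is the treewidth.

1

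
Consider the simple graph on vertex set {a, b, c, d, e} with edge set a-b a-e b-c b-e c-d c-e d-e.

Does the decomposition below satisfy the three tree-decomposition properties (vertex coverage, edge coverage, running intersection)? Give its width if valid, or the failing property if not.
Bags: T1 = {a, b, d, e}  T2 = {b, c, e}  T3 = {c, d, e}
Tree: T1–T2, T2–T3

No — bags containing vertex d are not connected in the tree.

A tree decomposition must satisfy three properties: every vertex lies in some bag; for every edge, both endpoints lie together in some bag; and for every vertex, the bags containing it form a connected subtree. Here bags containing vertex d are not connected in the tree, so the decomposition is invalid.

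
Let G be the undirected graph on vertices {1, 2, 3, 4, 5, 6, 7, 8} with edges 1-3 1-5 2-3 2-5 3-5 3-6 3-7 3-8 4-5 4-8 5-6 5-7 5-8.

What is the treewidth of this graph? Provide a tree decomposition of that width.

Treewidth 2.
One optimal decomposition is:
Bags: B1 = {3, 5, 8}  B2 = {3, 5, 6}  B3 = {2, 3, 5}  B4 = {4, 5, 8}  B5 = {3, 5, 7}  B6 = {1, 3, 5}
Tree: B1–B2, B2–B3, B1–B4, B3–B5, B2–B6

Each bag holds 3 vertices, so the decomposition has width 2, which upper-bounds the treewidth. On the other hand G contains the 3-clique {1, 3, 5}. A clique must lie in a single bag of any decomposition, so no decomposition can have width below 2. Therefore the treewidth is 2.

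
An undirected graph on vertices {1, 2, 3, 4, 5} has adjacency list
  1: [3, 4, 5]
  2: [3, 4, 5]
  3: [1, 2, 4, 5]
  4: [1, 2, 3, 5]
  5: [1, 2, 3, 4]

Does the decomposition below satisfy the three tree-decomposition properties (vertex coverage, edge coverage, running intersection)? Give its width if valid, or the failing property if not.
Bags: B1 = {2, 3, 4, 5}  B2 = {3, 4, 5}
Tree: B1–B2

A tree decomposition must satisfy three properties: every vertex lies in some bag; for every edge, both endpoints lie together in some bag; and for every vertex, the bags containing it form a connected subtree. Here vertex 1 appears in no bag, so the decomposition is invalid.

No — vertex 1 appears in no bag.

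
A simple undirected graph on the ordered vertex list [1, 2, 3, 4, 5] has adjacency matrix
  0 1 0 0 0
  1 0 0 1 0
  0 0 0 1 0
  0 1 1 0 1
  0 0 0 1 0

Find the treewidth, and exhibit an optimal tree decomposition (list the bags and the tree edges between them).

Every bag has size at most 2, so the width is 2 − 1 = 1 and tw(G) ≤ 1. Since G has at least one edge (e.g. 2–4), it is not an edgeless graph, so tw(G) ≥ 1. The upper and lower bounds meet at 1, so that is the treewidth.

Treewidth 1.
Bags: B1 = {2, 4}  B2 = {4, 5}  B3 = {3, 4}  B4 = {1, 2}
Tree: B1–B2, B2–B3, B1–B4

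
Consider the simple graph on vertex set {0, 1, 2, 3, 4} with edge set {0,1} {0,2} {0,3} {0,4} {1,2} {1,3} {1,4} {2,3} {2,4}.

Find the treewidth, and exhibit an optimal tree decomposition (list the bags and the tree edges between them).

Treewidth 3.
One optimal decomposition is:
Bags: B1 = {0, 1, 2, 4}  B2 = {0, 1, 2, 3}
Tree: B1–B2

The largest bag has 4 vertices, giving width 3; this decomposition certifies tw(G) ≤ 3. Conversely, {0, 1, 2, 3} is a clique of size 4, and the vertices of any clique must share a bag in every tree decomposition; so some bag has ≥ 4 vertices and tw(G) ≥ 3. Combining the bounds, tw(G) = 3.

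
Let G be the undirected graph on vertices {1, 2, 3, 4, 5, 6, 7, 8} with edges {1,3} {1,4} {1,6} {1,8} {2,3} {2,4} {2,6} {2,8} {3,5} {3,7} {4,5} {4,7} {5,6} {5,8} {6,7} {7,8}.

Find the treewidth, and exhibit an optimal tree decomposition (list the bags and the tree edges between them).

The largest bag has 5 vertices, giving width 4; this decomposition certifies tw(G) ≤ 4. For the lower bound: the 5 vertex sets {1,4}, {2,8}, {3,5}, {7}, {6} are disjoint, each induces a connected subgraph, and every pair is joined by at least one edge of G. Contracting each set to a single vertex therefore yields K_{5} as a minor, and since treewidth is minor-monotone, tw(G) ≥ tw(K_{5}) = 4. Therefore the treewidth is 4.

Treewidth 4.
Bags: B1 = {1, 2, 4, 5, 7}  B2 = {1, 2, 5, 7, 8}  B3 = {1, 2, 3, 5, 7}  B4 = {1, 2, 5, 6, 7}
Tree: B1–B2, B2–B3, B3–B4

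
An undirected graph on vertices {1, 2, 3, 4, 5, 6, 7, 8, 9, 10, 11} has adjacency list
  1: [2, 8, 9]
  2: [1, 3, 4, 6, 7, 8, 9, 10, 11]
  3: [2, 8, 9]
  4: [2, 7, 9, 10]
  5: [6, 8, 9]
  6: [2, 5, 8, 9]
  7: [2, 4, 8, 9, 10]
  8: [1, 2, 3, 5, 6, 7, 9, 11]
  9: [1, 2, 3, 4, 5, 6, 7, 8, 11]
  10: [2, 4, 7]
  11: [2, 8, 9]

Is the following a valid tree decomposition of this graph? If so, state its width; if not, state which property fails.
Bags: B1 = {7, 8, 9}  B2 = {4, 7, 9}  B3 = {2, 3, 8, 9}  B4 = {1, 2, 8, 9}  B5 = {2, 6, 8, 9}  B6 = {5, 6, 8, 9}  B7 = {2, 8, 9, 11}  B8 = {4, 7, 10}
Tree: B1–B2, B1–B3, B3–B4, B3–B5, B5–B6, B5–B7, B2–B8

A tree decomposition must satisfy three properties: every vertex lies in some bag; for every edge, both endpoints lie together in some bag; and for every vertex, the bags containing it form a connected subtree. Here edge (2,7) lies in no bag, so the decomposition is invalid.

No — edge (2,7) lies in no bag.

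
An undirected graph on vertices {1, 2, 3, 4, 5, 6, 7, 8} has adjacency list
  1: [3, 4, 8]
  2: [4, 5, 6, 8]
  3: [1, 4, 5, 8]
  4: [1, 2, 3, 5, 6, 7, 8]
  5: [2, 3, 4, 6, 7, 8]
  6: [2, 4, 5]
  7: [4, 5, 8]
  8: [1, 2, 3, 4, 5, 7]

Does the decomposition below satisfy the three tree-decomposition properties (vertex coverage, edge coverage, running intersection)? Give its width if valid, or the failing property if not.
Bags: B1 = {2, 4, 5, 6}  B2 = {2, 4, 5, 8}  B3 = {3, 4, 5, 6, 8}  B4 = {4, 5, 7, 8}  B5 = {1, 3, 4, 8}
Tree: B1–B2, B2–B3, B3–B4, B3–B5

No — bags containing vertex 6 are not connected in the tree.

A tree decomposition must satisfy three properties: every vertex lies in some bag; for every edge, both endpoints lie together in some bag; and for every vertex, the bags containing it form a connected subtree. Here bags containing vertex 6 are not connected in the tree, so the decomposition is invalid.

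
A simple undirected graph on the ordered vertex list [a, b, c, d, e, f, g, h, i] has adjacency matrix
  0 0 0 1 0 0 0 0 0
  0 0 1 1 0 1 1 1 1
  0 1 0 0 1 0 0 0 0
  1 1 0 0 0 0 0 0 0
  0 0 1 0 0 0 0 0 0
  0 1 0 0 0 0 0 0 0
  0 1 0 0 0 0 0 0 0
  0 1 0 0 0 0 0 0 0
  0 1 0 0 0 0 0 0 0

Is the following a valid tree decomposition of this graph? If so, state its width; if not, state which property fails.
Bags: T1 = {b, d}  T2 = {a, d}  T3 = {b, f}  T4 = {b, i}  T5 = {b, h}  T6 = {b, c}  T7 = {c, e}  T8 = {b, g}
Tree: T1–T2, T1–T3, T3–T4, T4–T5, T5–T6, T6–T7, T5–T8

Yes; width 1.

Every vertex of G appears in some bag (union = {a, b, c, d, e, f, g, h, i}); every edge is covered by a bag; and for each vertex v the set of bags containing v is connected in the bag tree. The decomposition is therefore valid. The largest bag has 2 vertices, so the width is 1.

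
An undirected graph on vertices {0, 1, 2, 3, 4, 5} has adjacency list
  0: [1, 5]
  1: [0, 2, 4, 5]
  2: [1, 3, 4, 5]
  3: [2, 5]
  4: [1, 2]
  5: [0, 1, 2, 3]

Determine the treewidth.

2

A width-2 tree decomposition is:
Bags: B1 = {0, 1, 5}  B2 = {1, 2, 5}  B3 = {2, 3, 5}  B4 = {1, 2, 4}
Tree: B1–B2, B2–B3, B2–B4
Every bag has size at most 3, so the width is 3 − 1 = 2 and tw(G) ≤ 2. On the other hand G contains the 3-clique {0, 1, 5}. A clique must lie in a single bag of any decomposition, so no decomposition can have width below 2. Therefore the treewidth is 2.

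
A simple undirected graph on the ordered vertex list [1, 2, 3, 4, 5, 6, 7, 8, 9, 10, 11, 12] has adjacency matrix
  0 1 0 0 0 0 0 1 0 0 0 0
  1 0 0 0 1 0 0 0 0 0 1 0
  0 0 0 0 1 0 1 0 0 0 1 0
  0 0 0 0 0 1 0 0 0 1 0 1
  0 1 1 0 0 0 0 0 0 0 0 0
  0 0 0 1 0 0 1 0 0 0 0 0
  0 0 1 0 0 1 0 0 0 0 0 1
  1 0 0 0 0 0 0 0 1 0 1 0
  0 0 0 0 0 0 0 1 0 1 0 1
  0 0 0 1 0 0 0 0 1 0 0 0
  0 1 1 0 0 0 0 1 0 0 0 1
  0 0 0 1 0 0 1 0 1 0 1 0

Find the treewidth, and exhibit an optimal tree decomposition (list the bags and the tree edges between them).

Each bag holds 4 vertices, so the decomposition has width 3, which upper-bounds the treewidth. For the lower bound: the 4 vertex sets {4,6,10}, {7}, {12}, {3,8,9,11} are disjoint, each induces a connected subgraph, and every pair is joined by at least one edge of G. Contracting each set to a single vertex therefore yields K_{4} as a minor, and since treewidth is minor-monotone, tw(G) ≥ tw(K_{4}) = 3. Therefore the treewidth is 3.

Treewidth 3.
One such decomposition:
Bags: B1 = {4, 6, 7, 10}  B2 = {4, 7, 10, 12}  B3 = {7, 9, 10, 12}  B4 = {3, 7, 9, 12}  B5 = {3, 9, 11, 12}  B6 = {3, 8, 9, 11}  B7 = {3, 5, 8, 11}  B8 = {2, 5, 8, 11}  B9 = {1, 2, 5, 8}
Tree: B1–B2, B2–B3, B3–B4, B4–B5, B5–B6, B6–B7, B7–B8, B8–B9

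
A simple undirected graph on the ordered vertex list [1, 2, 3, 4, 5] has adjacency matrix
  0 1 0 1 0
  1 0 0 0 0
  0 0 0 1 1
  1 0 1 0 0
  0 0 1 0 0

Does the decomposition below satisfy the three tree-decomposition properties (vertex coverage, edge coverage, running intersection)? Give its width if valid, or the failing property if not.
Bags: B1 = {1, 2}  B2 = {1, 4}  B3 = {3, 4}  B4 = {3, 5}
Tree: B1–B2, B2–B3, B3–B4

Every vertex of G appears in some bag (union = {1, 2, 3, 4, 5}); every edge is covered by a bag; and for each vertex v the set of bags containing v is connected in the bag tree. The decomposition is therefore valid. The largest bag has 2 vertices, so the width is 1.

Yes; width 1.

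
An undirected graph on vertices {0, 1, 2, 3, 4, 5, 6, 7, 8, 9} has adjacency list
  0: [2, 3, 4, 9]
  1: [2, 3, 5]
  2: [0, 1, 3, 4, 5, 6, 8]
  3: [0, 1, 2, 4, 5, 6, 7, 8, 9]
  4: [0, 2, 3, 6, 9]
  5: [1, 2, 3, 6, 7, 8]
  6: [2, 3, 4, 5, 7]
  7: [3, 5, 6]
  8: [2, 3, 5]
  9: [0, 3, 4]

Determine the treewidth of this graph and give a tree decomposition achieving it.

Treewidth 3.
Bags: B1 = {0, 2, 3, 4}  B2 = {2, 3, 4, 6}  B3 = {2, 3, 5, 6}  B4 = {2, 3, 5, 8}  B5 = {0, 3, 4, 9}  B6 = {1, 2, 3, 5}  B7 = {3, 5, 6, 7}
Tree: B1–B2, B2–B3, B3–B4, B1–B5, B4–B6, B3–B7

Every bag has size at most 4, so the width is 4 − 1 = 3 and tw(G) ≤ 3. On the other hand G contains the 4-clique {0, 3, 4, 9}. A clique must lie in a single bag of any decomposition, so no decomposition can have width below 3. Therefore the treewidth is 3.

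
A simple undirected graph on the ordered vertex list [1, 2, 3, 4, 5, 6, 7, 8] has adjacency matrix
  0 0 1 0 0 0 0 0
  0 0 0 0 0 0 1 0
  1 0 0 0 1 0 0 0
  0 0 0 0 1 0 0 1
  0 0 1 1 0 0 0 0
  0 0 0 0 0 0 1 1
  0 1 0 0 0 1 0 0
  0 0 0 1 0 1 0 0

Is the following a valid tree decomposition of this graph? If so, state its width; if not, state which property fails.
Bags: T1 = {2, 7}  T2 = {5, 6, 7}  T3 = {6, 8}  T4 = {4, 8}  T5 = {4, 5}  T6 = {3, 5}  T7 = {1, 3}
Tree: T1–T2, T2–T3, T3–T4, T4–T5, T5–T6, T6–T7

A tree decomposition must satisfy three properties: every vertex lies in some bag; for every edge, both endpoints lie together in some bag; and for every vertex, the bags containing it form a connected subtree. Here bags containing vertex 5 are not connected in the tree, so the decomposition is invalid.

No — bags containing vertex 5 are not connected in the tree.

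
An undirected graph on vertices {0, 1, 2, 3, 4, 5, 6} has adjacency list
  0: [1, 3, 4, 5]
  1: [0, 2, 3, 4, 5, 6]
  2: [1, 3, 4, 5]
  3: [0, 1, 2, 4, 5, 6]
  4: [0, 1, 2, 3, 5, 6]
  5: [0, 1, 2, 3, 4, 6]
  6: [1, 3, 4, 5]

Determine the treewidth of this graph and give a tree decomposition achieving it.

Each bag holds 5 vertices, so the decomposition has width 4, which upper-bounds the treewidth. For the lower bound, the 5 vertices {0, 1, 3, 4, 5} are pairwise adjacent, and any tree decomposition puts a clique entirely inside one bag — forcing width ≥ 4. The upper and lower bounds meet at 4, so that is the treewidth.

Treewidth 4.
One such decomposition:
Bags: B1 = {1, 3, 4, 5, 6}  B2 = {0, 1, 3, 4, 5}  B3 = {1, 2, 3, 4, 5}
Tree: B1–B2, B2–B3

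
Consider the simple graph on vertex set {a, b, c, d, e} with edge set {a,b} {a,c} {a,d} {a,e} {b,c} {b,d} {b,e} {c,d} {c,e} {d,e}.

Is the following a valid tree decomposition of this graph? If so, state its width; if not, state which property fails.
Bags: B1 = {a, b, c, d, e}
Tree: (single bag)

Vertex coverage: the bags together contain {a, b, c, d, e}, the full vertex set. Edge coverage: each edge of G has both endpoints in at least one bag. Running intersection: for every vertex, the bags containing it form a connected subtree. All three properties hold, so this is a valid tree decomposition of width max|bag| − 1 = 4, and hence tw(G) ≤ 4.

Yes; width 4.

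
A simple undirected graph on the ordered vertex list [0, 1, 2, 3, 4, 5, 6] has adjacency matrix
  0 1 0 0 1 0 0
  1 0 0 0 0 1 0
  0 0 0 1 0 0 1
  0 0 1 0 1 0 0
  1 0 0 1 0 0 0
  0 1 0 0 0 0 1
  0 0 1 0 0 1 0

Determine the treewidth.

2

A width-2 tree decomposition is:
Bags: B1 = {2, 3, 6}  B2 = {3, 5, 6}  B3 = {1, 3, 5}  B4 = {0, 1, 3}  B5 = {0, 3, 4}
Tree: B1–B2, B2–B3, B3–B4, B4–B5
Every bag has size at most 3, so the width is 3 − 1 = 2 and tw(G) ≤ 2. For the lower bound, G contains the cycle 3–2–6–5–1–0–4–3, so G is not a forest; only forests have treewidth ≤ 1, hence tw(G) ≥ 2. The upper and lower bounds meet at 2, so that is the treewidth.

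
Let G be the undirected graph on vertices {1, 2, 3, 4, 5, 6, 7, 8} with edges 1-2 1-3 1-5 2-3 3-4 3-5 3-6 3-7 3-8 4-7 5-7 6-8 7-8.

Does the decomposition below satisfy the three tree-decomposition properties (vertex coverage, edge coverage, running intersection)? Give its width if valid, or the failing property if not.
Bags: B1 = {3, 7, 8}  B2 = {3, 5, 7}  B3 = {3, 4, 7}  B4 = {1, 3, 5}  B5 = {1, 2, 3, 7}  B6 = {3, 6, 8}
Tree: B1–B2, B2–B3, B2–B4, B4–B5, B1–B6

A tree decomposition must satisfy three properties: every vertex lies in some bag; for every edge, both endpoints lie together in some bag; and for every vertex, the bags containing it form a connected subtree. Here bags containing vertex 7 are not connected in the tree, so the decomposition is invalid.

No — bags containing vertex 7 are not connected in the tree.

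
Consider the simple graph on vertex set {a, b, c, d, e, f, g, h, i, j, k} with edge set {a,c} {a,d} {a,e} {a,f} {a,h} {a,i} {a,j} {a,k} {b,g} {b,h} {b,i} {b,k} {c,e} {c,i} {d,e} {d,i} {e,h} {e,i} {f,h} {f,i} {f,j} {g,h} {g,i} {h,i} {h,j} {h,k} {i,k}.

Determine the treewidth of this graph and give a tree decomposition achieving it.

Treewidth 3.
Bags: B1 = {a, h, i, k}  B2 = {a, e, h, i}  B3 = {a, d, e, i}  B4 = {b, h, i, k}  B5 = {a, f, h, i}  B6 = {b, g, h, i}  B7 = {a, f, h, j}  B8 = {a, c, e, i}
Tree: B1–B2, B2–B3, B1–B4, B2–B5, B4–B6, B5–B7, B3–B8

Every bag has size at most 4, so the width is 4 − 1 = 3 and tw(G) ≤ 3. On the other hand G contains the 4-clique {a, f, h, j}. A clique must lie in a single bag of any decomposition, so no decomposition can have width below 3. Combining the bounds, tw(G) = 3.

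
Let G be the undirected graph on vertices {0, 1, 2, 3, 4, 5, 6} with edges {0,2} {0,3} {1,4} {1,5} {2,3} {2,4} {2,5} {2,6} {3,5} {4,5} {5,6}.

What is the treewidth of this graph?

2

A width-2 tree decomposition is:
Bags: B1 = {0, 2, 3}  B2 = {2, 3, 5}  B3 = {2, 4, 5}  B4 = {1, 4, 5}  B5 = {2, 5, 6}
Tree: B1–B2, B2–B3, B3–B4, B3–B5
The largest bag has 3 vertices, giving width 2; this decomposition certifies tw(G) ≤ 2. For the lower bound, the 3 vertices {1, 4, 5} are pairwise adjacent, and any tree decomposition puts a clique entirely inside one bag — forcing width ≥ 2. Hence tw(G) = 2 exactly.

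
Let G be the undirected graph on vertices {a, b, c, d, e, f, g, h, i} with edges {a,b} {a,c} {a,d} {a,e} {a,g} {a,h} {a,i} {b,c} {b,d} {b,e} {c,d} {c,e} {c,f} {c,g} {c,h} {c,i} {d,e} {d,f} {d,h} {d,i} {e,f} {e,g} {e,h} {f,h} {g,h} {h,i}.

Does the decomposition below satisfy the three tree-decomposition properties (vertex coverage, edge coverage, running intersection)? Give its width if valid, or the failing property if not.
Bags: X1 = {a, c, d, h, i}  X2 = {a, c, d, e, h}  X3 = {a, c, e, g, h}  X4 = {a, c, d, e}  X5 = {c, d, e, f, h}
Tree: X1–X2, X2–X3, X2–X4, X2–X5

A tree decomposition must satisfy three properties: every vertex lies in some bag; for every edge, both endpoints lie together in some bag; and for every vertex, the bags containing it form a connected subtree. Here vertex b appears in no bag, so the decomposition is invalid.

No — vertex b appears in no bag.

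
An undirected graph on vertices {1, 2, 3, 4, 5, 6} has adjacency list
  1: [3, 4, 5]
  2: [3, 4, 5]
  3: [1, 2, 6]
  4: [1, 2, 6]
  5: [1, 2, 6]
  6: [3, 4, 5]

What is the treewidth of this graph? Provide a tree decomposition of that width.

Treewidth 3.
One optimal decomposition is:
Bags: B1 = {1, 2, 5, 6}  B2 = {1, 2, 4, 6}  B3 = {1, 2, 3, 6}
Tree: B1–B2, B2–B3

Every bag has size at most 4, so the width is 4 − 1 = 3 and tw(G) ≤ 3. For the lower bound: the 4 vertex sets {1,5}, {2,4}, {6}, {3} are disjoint, each induces a connected subgraph, and every pair is joined by at least one edge of G. Contracting each set to a single vertex therefore yields K_{4} as a minor, and since treewidth is minor-monotone, tw(G) ≥ tw(K_{4}) = 3. Hence tw(G) = 3 exactly.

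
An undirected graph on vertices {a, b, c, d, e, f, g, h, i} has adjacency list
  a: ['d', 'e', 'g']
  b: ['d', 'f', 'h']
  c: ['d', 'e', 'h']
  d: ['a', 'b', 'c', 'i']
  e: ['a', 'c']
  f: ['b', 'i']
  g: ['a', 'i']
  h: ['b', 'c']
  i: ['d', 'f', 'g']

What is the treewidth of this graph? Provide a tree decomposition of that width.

Treewidth 3.
One such decomposition:
Bags: B1 = {a, f, g, i}  B2 = {a, d, f, i}  B3 = {a, b, d, f}  B4 = {a, b, d, e}  B5 = {b, c, d, e}  B6 = {b, c, e, h}
Tree: B1–B2, B2–B3, B3–B4, B4–B5, B5–B6

Each bag holds 4 vertices, so the decomposition has width 3, which upper-bounds the treewidth. For the lower bound: the 4 vertex sets {f,g,i}, {a}, {d}, {b,c,e,h} are disjoint, each induces a connected subgraph, and every pair is joined by at least one edge of G. Contracting each set to a single vertex therefore yields K_{4} as a minor, and since treewidth is minor-monotone, tw(G) ≥ tw(K_{4}) = 3. Hence tw(G) = 3 exactly.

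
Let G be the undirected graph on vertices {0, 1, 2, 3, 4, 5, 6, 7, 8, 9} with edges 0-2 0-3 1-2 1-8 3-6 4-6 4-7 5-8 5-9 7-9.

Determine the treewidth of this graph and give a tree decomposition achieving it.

Treewidth 2.
One optimal decomposition is:
Bags: B1 = {5, 7, 9}  B2 = {4, 5, 7}  B3 = {4, 5, 6}  B4 = {3, 5, 6}  B5 = {0, 3, 5}  B6 = {0, 2, 5}  B7 = {1, 2, 5}  B8 = {1, 5, 8}
Tree: B1–B2, B2–B3, B3–B4, B4–B5, B5–B6, B6–B7, B7–B8

Each bag holds 3 vertices, so the decomposition has width 2, which upper-bounds the treewidth. For the lower bound, G contains the cycle 5–9–7–4–6–3–0–2–1–8–5, so G is not a forest; only forests have treewidth ≤ 1, hence tw(G) ≥ 2. Therefore the treewidth is 2.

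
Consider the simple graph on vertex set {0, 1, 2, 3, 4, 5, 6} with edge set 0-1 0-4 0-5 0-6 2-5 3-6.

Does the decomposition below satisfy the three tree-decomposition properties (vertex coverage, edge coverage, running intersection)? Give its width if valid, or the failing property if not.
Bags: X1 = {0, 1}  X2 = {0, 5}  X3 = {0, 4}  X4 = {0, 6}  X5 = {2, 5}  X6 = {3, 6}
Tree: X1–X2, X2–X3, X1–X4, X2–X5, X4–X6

Every vertex of G appears in some bag (union = {0, 1, 2, 3, 4, 5, 6}); every edge is covered by a bag; and for each vertex v the set of bags containing v is connected in the bag tree. The decomposition is therefore valid. The largest bag has 2 vertices, so the width is 1.

Yes; width 1.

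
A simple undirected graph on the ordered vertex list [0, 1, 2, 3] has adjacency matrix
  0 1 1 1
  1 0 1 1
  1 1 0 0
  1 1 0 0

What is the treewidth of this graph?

2

A width-2 tree decomposition is:
Bags: B1 = {0, 1, 2}  B2 = {0, 1, 3}
Tree: B1–B2
The largest bag has 3 vertices, giving width 2; this decomposition certifies tw(G) ≤ 2. On the other hand G contains the 3-clique {0, 1, 2}. A clique must lie in a single bag of any decomposition, so no decomposition can have width below 2. Therefore the treewidth is 2.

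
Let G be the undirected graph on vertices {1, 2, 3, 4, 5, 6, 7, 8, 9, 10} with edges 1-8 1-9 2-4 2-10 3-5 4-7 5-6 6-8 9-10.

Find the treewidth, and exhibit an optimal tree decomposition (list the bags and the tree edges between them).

The largest bag has 2 vertices, giving width 1; this decomposition certifies tw(G) ≤ 1. Since G has at least one edge (e.g. 7–4), it is not an edgeless graph, so tw(G) ≥ 1. Hence tw(G) = 1 exactly.

Treewidth 1.
One such decomposition:
Bags: B1 = {4, 7}  B2 = {2, 4}  B3 = {2, 10}  B4 = {9, 10}  B5 = {1, 9}  B6 = {1, 8}  B7 = {6, 8}  B8 = {5, 6}  B9 = {3, 5}
Tree: B1–B2, B2–B3, B3–B4, B4–B5, B5–B6, B6–B7, B7–B8, B8–B9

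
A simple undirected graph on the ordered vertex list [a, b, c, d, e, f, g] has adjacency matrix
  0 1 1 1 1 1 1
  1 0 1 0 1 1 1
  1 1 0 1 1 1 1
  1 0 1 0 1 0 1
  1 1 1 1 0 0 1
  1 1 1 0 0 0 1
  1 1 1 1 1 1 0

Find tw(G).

4

A width-4 tree decomposition is:
Bags: B1 = {a, b, c, e, g}  B2 = {a, b, c, f, g}  B3 = {a, c, d, e, g}
Tree: B1–B2, B1–B3
Each bag holds 5 vertices, so the decomposition has width 4, which upper-bounds the treewidth. For the lower bound, the 5 vertices {a, c, d, e, g} are pairwise adjacent, and any tree decomposition puts a clique entirely inside one bag — forcing width ≥ 4. Combining the bounds, tw(G) = 4.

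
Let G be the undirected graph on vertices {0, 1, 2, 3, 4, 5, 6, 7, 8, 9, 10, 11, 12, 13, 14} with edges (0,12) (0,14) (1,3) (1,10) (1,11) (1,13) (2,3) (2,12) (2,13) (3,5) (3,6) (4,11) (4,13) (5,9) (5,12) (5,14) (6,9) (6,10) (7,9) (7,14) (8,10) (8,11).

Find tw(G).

A width-3 tree decomposition is:
Bags: B1 = {0, 7, 12, 14}  B2 = {5, 7, 12, 14}  B3 = {5, 7, 9, 12}  B4 = {2, 5, 9, 12}  B5 = {2, 3, 5, 9}  B6 = {2, 3, 6, 9}  B7 = {2, 3, 6, 13}  B8 = {1, 3, 6, 13}  B9 = {1, 6, 10, 13}  B10 = {1, 4, 10, 13}  B11 = {1, 4, 10, 11}  B12 = {4, 8, 10, 11}
Tree: B1–B2, B2–B3, B3–B4, B4–B5, B5–B6, B6–B7, B7–B8, B8–B9, B9–B10, B10–B11, B11–B12
The largest bag has 4 vertices, giving width 3; this decomposition certifies tw(G) ≤ 3. For the lower bound: the 4 vertex sets {0,7,14}, {12}, {5}, {2,3,6,9} are disjoint, each induces a connected subgraph, and every pair is joined by at least one edge of G. Contracting each set to a single vertex therefore yields K_{4} as a minor, and since treewidth is minor-monotone, tw(G) ≥ tw(K_{4}) = 3. Hence tw(G) = 3 exactly.

3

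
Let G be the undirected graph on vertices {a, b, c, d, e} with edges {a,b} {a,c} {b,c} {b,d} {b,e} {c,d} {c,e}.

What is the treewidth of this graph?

A width-2 tree decomposition is:
Bags: B1 = {b, c, e}  B2 = {a, b, c}  B3 = {b, c, d}
Tree: B1–B2, B1–B3
Each bag holds 3 vertices, so the decomposition has width 2, which upper-bounds the treewidth. For the lower bound, the 3 vertices {b, c, d} are pairwise adjacent, and any tree decomposition puts a clique entirely inside one bag — forcing width ≥ 2. The upper and lower bounds meet at 2, so that is the treewidth.

2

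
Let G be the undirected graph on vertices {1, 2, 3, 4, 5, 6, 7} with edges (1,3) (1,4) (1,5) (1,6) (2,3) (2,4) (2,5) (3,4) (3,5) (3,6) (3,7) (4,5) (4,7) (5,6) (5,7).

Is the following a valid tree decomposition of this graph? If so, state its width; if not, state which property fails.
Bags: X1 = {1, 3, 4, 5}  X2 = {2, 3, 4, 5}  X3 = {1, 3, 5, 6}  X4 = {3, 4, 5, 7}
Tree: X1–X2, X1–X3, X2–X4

Vertex coverage: the bags together contain {1, 2, 3, 4, 5, 6, 7}, the full vertex set. Edge coverage: each edge of G has both endpoints in at least one bag. Running intersection: for every vertex, the bags containing it form a connected subtree. All three properties hold, so this is a valid tree decomposition of width max|bag| − 1 = 3, and hence tw(G) ≤ 3.

Yes; width 3.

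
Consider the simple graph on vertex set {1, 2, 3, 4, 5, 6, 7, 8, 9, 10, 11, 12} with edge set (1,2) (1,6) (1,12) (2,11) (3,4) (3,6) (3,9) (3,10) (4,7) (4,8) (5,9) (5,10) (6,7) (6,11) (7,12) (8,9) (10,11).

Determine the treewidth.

A width-3 tree decomposition is:
Bags: B1 = {5, 8, 9, 10}  B2 = {3, 8, 9, 10}  B3 = {3, 4, 8, 10}  B4 = {3, 4, 10, 11}  B5 = {3, 4, 6, 11}  B6 = {4, 6, 7, 11}  B7 = {2, 6, 7, 11}  B8 = {1, 2, 6, 7}  B9 = {1, 2, 7, 12}
Tree: B1–B2, B2–B3, B3–B4, B4–B5, B5–B6, B6–B7, B7–B8, B8–B9
The largest bag has 4 vertices, giving width 3; this decomposition certifies tw(G) ≤ 3. For the lower bound: the 4 vertex sets {5,8,9}, {10}, {3}, {4,6,7,11} are disjoint, each induces a connected subgraph, and every pair is joined by at least one edge of G. Contracting each set to a single vertex therefore yields K_{4} as a minor, and since treewidth is minor-monotone, tw(G) ≥ tw(K_{4}) = 3. Hence tw(G) = 3 exactly.

3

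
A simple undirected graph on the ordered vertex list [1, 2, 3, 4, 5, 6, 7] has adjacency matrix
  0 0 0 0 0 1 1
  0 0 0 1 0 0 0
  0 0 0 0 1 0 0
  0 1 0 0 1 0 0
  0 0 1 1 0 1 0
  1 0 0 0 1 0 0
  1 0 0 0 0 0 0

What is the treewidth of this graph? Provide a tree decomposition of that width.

Treewidth 1.
One optimal decomposition is:
Bags: B1 = {4, 5}  B2 = {5, 6}  B3 = {3, 5}  B4 = {1, 6}  B5 = {2, 4}  B6 = {1, 7}
Tree: B1–B2, B1–B3, B2–B4, B1–B5, B4–B6

Each bag holds 2 vertices, so the decomposition has width 1, which upper-bounds the treewidth. Any graph with an edge has treewidth ≥ 1, and G has the edge 5–4. The upper and lower bounds meet at 1, so that is the treewidth.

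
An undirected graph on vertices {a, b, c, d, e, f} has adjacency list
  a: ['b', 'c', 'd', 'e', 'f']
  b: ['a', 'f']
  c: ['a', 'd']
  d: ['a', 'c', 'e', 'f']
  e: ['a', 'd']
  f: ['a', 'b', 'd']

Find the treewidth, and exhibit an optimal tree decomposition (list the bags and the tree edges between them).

Treewidth 2.
Bags: B1 = {a, d, e}  B2 = {a, d, f}  B3 = {a, c, d}  B4 = {a, b, f}
Tree: B1–B2, B2–B3, B2–B4

Every bag has size at most 3, so the width is 3 − 1 = 2 and tw(G) ≤ 2. For the lower bound, the 3 vertices {a, d, e} are pairwise adjacent, and any tree decomposition puts a clique entirely inside one bag — forcing width ≥ 2. Combining the bounds, tw(G) = 2.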